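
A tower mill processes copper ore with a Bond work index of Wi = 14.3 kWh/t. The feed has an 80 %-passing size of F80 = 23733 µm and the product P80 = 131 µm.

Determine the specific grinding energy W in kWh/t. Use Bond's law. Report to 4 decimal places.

W = 11.5657 kWh/t

W = 10 Wi (P80^-0.5 − F80^-0.5)
1/√131 = 0.087370;  1/√23733 = 0.006491
W = 10·14.3·(0.087370 − 0.006491) = 11.5657 kWh/t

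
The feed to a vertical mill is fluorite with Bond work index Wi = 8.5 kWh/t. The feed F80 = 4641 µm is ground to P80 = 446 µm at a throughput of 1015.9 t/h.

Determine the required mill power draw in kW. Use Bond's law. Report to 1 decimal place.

W_Bond = 10·Wi·(1/√P₈₀ − 1/√F₈₀)
W = 10·8.5·(1/√446 − 1/√4641) = 10·8.5·(0.032672) = 2.7772 kWh/t
Mill draw = 2.7772 × 1015.9 = 2821.3 kW

P = 2821.3 kW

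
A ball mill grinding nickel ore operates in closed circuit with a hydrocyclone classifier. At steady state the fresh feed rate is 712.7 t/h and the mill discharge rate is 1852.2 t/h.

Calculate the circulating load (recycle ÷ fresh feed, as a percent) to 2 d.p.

CL = 159.88 %

Mill node: discharge = fresh + recycle.
R = M − F = 1852.2 − 712.7 = 1139.5 t/h
CL = 100·R/F = 100·1139.5/712.7 = 159.88 %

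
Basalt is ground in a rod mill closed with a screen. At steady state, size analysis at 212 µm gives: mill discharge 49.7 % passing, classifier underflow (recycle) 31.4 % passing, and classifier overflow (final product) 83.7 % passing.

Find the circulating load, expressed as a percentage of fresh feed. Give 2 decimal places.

Let r = R/F. Size balance at 212 µm:
(1+r)·d = r·u + o ⇒ r = (o−d)/(d−u)
r = (83.7 − 49.7)/(49.7 − 31.4) = 34.0/18.3 = 1.8579
CL = 100·r = 185.79 %

CL = 185.79 %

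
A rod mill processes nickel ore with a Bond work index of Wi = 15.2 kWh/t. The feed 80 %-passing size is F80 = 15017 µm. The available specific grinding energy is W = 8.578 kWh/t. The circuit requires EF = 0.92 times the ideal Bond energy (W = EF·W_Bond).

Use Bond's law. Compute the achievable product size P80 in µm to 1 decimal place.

P80 = 207.0 µm

W = 10 Wi / √P80 − 10 Wi / √F80
W_Bond = W / EF = 8.578 / 0.92 = 9.3239 kWh/t
P80^(−½) = W_Bond/(10 Wi) + F80^(−½)
  = 9.3239/(10·15.2) + 1/√15017 = 0.061342 + 0.008160 = 0.069502
P80 = (1/0.069502)² = 14.3881² = 207.02 µm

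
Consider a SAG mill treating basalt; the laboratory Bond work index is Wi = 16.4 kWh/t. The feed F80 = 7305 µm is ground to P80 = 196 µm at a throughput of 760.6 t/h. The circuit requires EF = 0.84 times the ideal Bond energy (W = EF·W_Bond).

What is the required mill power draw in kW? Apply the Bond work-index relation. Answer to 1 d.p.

W = 10·Wi·[P80^(−½) − F80^(−½)]
W = 10·16.4·(1/√196 − 1/√7305) = 10·16.4·(0.059728) = 9.7955 kWh/t
Corrected W = EF·W_Bond = 0.84·9.7955 = 8.2282 kWh/t
P_mill = W·ṁ = 8.2282·760.6 = 6258.4 kW

P = 6258.4 kW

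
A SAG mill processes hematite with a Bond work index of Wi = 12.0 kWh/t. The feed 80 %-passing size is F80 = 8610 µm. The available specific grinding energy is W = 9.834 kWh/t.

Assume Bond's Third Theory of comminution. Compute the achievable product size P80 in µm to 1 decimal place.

P80 = 116.3 µm

W = 10·Wi·[P80^(−½) − F80^(−½)]
P80^(−½) = W/(10 Wi) + F80^(−½)
  = 9.8340/(10·12.0) + 1/√8610 = 0.081950 + 0.010777 = 0.092727
P80 = (1/0.092727)² = 10.7843² = 116.30 µm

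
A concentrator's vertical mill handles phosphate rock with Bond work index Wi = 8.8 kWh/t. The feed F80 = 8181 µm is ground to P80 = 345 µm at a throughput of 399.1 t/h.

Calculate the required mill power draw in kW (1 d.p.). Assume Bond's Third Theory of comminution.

Bond: W = 10·Wi·(1/√P80 − 1/√F80)
W = 10·8.8·(1/√345 − 1/√8181) = 10·8.8·(0.042782) = 3.7648 kWh/t
P_mill = W·ṁ = 3.7648·399.1 = 1502.5 kW

P = 1502.5 kW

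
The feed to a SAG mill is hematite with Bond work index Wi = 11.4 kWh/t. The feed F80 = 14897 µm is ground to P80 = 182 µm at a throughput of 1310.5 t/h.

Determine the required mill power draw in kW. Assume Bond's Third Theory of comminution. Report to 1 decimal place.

W = 10 Wi (1/√P80 − 1/√F80)  [Bond]
W = 10·11.4·(1/√182 − 1/√14897) = 10·11.4·(0.065932) = 7.5162 kWh/t
Mill draw = 7.5162 × 1310.5 = 9850.0 kW

P = 9850.0 kW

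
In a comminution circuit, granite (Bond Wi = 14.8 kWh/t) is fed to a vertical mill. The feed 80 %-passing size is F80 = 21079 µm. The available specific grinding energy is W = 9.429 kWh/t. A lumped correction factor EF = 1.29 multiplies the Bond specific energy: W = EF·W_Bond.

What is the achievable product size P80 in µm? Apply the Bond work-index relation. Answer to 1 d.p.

W = 10·Wi·[P80^(−½) − F80^(−½)]
W_Bond = W / EF = 9.429 / 1.29 = 7.3093 kWh/t
1/√P80 = 1/√F80 + W_Bond/(10·Wi)
  = 7.3093/(10·14.8) + 1/√21079 = 0.049387 + 0.006888 = 0.056275
P80 = (1/0.056275)² = 17.7699² = 315.77 µm

P80 = 315.8 µm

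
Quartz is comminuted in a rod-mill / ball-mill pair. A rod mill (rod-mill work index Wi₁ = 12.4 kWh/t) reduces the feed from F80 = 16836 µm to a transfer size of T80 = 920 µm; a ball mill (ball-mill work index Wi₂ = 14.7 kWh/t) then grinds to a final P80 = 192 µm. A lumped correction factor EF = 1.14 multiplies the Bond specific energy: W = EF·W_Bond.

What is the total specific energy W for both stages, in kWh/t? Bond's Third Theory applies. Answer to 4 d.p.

W = 10 Wi (P80^-0.5 − F80^-0.5)
Stage 1 (16836→920 µm, Wi₁=12.4): W₁ = 10·12.4·(0.032969 − 0.007707) = 3.1325 kWh/t
Stage 2 (920→192 µm, Wi₂=14.7): W₂ = 10·14.7·(0.072169 − 0.032969) = 5.7624 kWh/t
W = W₁ + W₂ = 3.1325 + 5.7624 = 8.8949 kWh/t
W_actual = 1.14 × 8.8949 = 10.1401 kWh/t

W = 10.1401 kWh/t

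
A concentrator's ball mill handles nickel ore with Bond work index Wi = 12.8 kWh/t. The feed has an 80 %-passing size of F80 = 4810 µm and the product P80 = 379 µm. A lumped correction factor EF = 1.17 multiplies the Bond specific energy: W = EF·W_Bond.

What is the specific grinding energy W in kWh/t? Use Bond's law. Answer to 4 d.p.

W = 5.5333 kWh/t

W = 10·Wi·(P80^(-½) − F80^(-½))
1/√379 = 0.051367;  1/√4810 = 0.014419
W = 10·12.8·(0.051367 − 0.014419) = 4.7293 kWh/t
Corrected W = EF·W_Bond = 1.17·4.7293 = 5.5333 kWh/t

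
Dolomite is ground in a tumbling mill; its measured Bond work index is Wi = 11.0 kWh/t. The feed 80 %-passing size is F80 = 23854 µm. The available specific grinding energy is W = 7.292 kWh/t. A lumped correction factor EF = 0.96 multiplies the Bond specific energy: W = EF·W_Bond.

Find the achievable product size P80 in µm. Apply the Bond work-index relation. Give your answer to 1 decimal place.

W = 10 Wi (P80^-0.5 − F80^-0.5)
W_Bond = W / EF = 7.292 / 0.96 = 7.5958 kWh/t
⇒ 1/√P80 = W_Bond/(10 Wi) + 1/√F80
  = 7.5958/(10·11.0) + 1/√23854 = 0.069053 + 0.006475 = 0.075528
P80 = (1/0.075528)² = 13.2402² = 175.30 µm

P80 = 175.3 µm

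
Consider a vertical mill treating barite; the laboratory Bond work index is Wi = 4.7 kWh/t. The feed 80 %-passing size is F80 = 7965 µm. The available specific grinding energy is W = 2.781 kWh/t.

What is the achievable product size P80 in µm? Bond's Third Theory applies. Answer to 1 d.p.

W = 10·Wi·(P80^(-½) − F80^(-½))
⇒ 1/√P80 = W/(10·Wi) + 1/√F80
  = 2.7810/(10·4.7) + 1/√7965 = 0.059170 + 0.011205 = 0.070375
P80 = (1/0.070375)² = 14.2096² = 201.91 µm

P80 = 201.9 µm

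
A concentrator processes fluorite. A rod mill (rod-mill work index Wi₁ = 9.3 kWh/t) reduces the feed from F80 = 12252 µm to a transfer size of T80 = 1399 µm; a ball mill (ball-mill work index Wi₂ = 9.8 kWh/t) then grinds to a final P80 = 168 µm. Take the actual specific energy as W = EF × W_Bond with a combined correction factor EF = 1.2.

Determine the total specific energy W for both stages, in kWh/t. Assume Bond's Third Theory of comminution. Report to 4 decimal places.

W_Bond = 10·Wi·(1/√P₈₀ − 1/√F₈₀)
Stage 1 (12252→1399 µm, Wi₁=9.3): W₁ = 10·9.3·(0.026736 − 0.009034) = 1.6462 kWh/t
Stage 2 (1399→168 µm, Wi₂=9.8): W₂ = 10·9.8·(0.077152 − 0.026736) = 4.9408 kWh/t
W = W₁ + W₂ = 1.6462 + 4.9408 = 6.5870 kWh/t
With EF = 1.2: W = 6.5870·1.2 = 7.9044 kWh/t

W = 7.9044 kWh/t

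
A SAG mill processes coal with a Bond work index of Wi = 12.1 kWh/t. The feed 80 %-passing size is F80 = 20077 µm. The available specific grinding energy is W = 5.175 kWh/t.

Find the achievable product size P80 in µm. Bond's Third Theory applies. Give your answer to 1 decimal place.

P80 = 402.8 µm

W = 10 Wi (1/√P80 − 1/√F80)  [Bond]
1/√P80 = 1/√F80 + W/(10·Wi)
  = 5.1750/(10·12.1) + 1/√20077 = 0.042769 + 0.007057 = 0.049826
P80 = (1/0.049826)² = 20.0698² = 402.80 µm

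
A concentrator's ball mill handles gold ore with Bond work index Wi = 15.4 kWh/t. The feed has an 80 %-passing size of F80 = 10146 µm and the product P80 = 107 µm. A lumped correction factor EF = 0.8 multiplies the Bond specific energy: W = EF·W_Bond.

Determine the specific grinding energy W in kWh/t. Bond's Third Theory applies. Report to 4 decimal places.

W = 10 Wi / √P80 − 10 Wi / √F80
1/√107 = 0.096674;  1/√10146 = 0.009928
W = 10·15.4·(0.096674 − 0.009928) = 13.3589 kWh/t
With EF = 0.8: W = 13.3589·0.8 = 10.6871 kWh/t

W = 10.6871 kWh/t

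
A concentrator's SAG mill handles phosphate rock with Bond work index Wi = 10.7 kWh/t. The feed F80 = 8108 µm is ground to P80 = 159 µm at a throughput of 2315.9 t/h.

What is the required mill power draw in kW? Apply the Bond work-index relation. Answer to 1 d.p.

W = 10 Wi (P80^-0.5 − F80^-0.5)
W = 10·10.7·(1/√159 − 1/√8108) = 10·10.7·(0.068200) = 7.2973 kWh/t
P_mill = W·ṁ = 7.2973·2315.9 = 16899.9 kW

P = 16899.9 kW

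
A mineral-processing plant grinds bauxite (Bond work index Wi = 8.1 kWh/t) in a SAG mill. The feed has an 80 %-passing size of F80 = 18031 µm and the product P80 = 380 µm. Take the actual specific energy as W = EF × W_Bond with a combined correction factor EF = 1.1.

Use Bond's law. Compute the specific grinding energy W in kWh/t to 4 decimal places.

W = 3.9072 kWh/t

W_Bond = 10·Wi·(1/√P₈₀ − 1/√F₈₀)
1/√380 = 0.051299;  1/√18031 = 0.007447
W = 10·8.1·(0.051299 − 0.007447) = 3.5520 kWh/t
W_actual = 1.1 × 3.5520 = 3.9072 kWh/t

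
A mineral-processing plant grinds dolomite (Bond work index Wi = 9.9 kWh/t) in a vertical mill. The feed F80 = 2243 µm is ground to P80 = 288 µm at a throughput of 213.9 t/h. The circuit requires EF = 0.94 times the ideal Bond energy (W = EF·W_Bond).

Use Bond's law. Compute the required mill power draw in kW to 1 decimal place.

P = 752.6 kW

W = 10·Wi·(P80^(-½) − F80^(-½))
W = 10·9.9·(1/√288 − 1/√2243) = 10·9.9·(0.037811) = 3.7433 kWh/t
Corrected W = EF·W_Bond = 0.94·3.7433 = 3.5187 kWh/t
Power = W × throughput = 3.5187 kWh/t × 213.9 t/h = 752.6 kW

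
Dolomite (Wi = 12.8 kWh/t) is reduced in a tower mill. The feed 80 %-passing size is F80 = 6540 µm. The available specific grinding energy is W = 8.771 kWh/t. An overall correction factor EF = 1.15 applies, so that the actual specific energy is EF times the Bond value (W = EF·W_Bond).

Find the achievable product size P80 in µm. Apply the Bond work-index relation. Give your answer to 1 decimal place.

P80 = 193.2 µm

W = 10 Wi / √P80 − 10 Wi / √F80
W_Bond = W / EF = 8.771 / 1.15 = 7.6270 kWh/t
P80^-0.5 = F80^-0.5 + W_Bond/(10 Wi)
  = 7.6270/(10·12.8) + 1/√6540 = 0.059586 + 0.012365 = 0.071951
P80 = (1/0.071951)² = 13.8983² = 193.16 µm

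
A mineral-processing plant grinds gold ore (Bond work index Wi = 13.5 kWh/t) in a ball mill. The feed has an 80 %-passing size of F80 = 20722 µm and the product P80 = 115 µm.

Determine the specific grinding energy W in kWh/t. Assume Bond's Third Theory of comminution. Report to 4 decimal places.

W = 10·Wi·(P80^(-½) − F80^(-½))
1/√115 = 0.093250;  1/√20722 = 0.006947
W = 10·13.5·(0.093250 − 0.006947) = 11.6510 kWh/t

W = 11.6510 kWh/t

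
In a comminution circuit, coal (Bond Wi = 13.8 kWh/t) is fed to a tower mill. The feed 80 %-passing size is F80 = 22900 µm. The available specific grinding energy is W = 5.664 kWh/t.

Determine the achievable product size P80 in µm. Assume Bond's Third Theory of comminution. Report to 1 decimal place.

Bond: W = 10·Wi·(1/√P80 − 1/√F80)
⇒ 1/√P80 = W/(10 Wi) + 1/√F80
  = 5.6640/(10·13.8) + 1/√22900 = 0.041043 + 0.006608 = 0.047652
P80 = (1/0.047652)² = 20.9856² = 440.40 µm

P80 = 440.4 µm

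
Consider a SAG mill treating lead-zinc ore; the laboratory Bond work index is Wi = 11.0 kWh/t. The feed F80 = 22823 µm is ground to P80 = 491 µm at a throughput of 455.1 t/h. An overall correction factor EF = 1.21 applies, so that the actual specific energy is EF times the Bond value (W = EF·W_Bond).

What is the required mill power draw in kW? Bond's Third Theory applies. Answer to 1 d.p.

P = 2332.7 kW

W = 10·Wi·(P80^(-½) − F80^(-½))
W = 10·11.0·(1/√491 − 1/√22823) = 10·11.0·(0.038510) = 4.2361 kWh/t
Corrected W = EF·W_Bond = 1.21·4.2361 = 5.1257 kWh/t
P = W·T = 5.1257·455.1 = 2332.7 kW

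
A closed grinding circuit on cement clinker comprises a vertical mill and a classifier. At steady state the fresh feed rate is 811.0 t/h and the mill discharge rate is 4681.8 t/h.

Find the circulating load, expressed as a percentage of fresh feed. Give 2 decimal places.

M = F + R at steady state, so:
R = M − F = 4681.8 − 811.0 = 3870.8 t/h
CL = 100·R/F = 100·3870.8/811.0 = 477.29 %

CL = 477.29 %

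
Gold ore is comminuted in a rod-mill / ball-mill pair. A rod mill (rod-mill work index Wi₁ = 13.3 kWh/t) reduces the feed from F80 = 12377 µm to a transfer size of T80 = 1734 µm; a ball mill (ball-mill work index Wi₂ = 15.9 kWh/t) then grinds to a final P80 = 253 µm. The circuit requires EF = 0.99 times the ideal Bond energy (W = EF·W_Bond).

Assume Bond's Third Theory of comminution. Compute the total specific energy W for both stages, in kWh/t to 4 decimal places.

W = 10 Wi / √P80 − 10 Wi / √F80
Stage 1 (12377→1734 µm, Wi₁=13.3): W₁ = 10·13.3·(0.024015 − 0.008989) = 1.9985 kWh/t
Stage 2 (1734→253 µm, Wi₂=15.9): W₂ = 10·15.9·(0.062869 − 0.024015) = 6.1779 kWh/t
W = W₁ + W₂ = 1.9985 + 6.1779 = 8.1764 kWh/t
With EF = 0.99: W = 8.1764·0.99 = 8.0946 kWh/t

W = 8.0946 kWh/t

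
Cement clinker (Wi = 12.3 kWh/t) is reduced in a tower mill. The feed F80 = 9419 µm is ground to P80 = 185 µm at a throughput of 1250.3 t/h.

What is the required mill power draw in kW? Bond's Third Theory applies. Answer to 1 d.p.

P = 9722.0 kW

Bond:  W = 10 Wi (1/√P − 1/√F)
W = 10·12.3·(1/√185 − 1/√9419) = 10·12.3·(0.063218) = 7.7758 kWh/t
Mill draw = 7.7758 × 1250.3 = 9722.0 kW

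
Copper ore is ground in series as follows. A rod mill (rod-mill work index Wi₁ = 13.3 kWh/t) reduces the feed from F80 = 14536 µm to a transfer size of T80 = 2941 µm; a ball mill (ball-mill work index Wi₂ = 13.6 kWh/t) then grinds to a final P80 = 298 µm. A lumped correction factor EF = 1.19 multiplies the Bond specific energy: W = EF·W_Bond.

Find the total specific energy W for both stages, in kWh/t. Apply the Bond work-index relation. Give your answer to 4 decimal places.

W = 7.9966 kWh/t

W = 10·Wi·[P80^(−½) − F80^(−½)]
Stage 1 (14536→2941 µm, Wi₁=13.3): W₁ = 10·13.3·(0.018440 − 0.008294) = 1.3493 kWh/t
Stage 2 (2941→298 µm, Wi₂=13.6): W₂ = 10·13.6·(0.057928 − 0.018440) = 5.3705 kWh/t
W = W₁ + W₂ = 1.3493 + 5.3705 = 6.7198 kWh/t
Apply correction: 6.7198 × 1.19 = 7.9966 kWh/t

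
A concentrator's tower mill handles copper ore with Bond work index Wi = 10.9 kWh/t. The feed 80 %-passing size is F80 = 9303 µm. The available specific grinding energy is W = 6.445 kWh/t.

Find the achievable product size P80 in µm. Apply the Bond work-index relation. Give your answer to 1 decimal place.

P80 = 207.1 µm

W_Bond = 10·Wi·(1/√P₈₀ − 1/√F₈₀)
P80^-0.5 = F80^-0.5 + W/(10 Wi)
  = 6.4450/(10·10.9) + 1/√9303 = 0.059128 + 0.010368 = 0.069496
P80 = (1/0.069496)² = 14.3893² = 207.05 µm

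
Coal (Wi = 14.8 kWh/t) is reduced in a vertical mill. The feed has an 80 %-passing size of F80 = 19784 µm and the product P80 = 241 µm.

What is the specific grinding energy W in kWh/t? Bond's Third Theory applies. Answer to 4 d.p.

W = 8.4813 kWh/t

W = 10·Wi·(P80^(-½) − F80^(-½))
1/√241 = 0.064416;  1/√19784 = 0.007110
W = 10·14.8·(0.064416 − 0.007110) = 8.4813 kWh/t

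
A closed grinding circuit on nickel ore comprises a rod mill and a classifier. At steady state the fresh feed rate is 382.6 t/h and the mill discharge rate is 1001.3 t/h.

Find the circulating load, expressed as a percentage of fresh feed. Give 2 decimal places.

Mill node: discharge = fresh + recycle.
R = M − F = 1001.3 − 382.6 = 618.7 t/h
CL = 100·R/F = 100·618.7/382.6 = 161.71 %

CL = 161.71 %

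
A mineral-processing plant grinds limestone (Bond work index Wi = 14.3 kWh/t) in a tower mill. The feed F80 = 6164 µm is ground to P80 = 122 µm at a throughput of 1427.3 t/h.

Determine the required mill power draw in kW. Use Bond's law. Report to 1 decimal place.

P = 15879.0 kW

Bond:  W = 10 Wi (1/√P − 1/√F)
W = 10·14.3·(1/√122 − 1/√6164) = 10·14.3·(0.077799) = 11.1252 kWh/t
Mill draw = 11.1252 × 1427.3 = 15879.0 kW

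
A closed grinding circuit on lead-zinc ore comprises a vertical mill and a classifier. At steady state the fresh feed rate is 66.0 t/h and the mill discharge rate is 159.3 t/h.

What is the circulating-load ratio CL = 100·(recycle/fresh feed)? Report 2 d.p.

CL = 141.36 %

Steady state: M = F + R.
R = M − F = 159.3 − 66.0 = 93.3 t/h
CL = 100·R/F = 100·93.3/66.0 = 141.36 %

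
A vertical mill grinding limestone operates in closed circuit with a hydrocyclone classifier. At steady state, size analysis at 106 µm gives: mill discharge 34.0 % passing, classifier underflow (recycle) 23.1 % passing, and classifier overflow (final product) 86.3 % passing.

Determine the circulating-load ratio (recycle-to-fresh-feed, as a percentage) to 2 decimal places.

CL = 479.82 %

Classifier node, passing 106 µm:
d + r·d = r·u + o → r(d−u) = o−d
r = (86.3 − 34.0)/(34.0 − 23.1) = 52.3/10.9 = 4.7982
CL = 100·r = 479.82 %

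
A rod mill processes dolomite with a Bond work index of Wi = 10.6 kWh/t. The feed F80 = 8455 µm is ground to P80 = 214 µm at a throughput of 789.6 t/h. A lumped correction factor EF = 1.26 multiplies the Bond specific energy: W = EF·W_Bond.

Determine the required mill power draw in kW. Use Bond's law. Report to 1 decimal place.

P = 6062.1 kW

Bond: W = 10·Wi·(1/√P80 − 1/√F80)
W = 10·10.6·(1/√214 − 1/√8455) = 10·10.6·(0.057483) = 6.0932 kWh/t
Apply correction: 6.0932 × 1.26 = 7.6775 kWh/t
P_mill = W·ṁ = 7.6775·789.6 = 6062.1 kW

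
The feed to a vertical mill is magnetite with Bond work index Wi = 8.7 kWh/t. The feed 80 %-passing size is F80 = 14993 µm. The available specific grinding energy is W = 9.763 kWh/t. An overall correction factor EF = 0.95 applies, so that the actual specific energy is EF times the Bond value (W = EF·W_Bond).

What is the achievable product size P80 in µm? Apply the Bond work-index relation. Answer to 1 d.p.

W = 10 Wi (P80^-0.5 − F80^-0.5)
W_Bond = W / EF = 9.763 / 0.95 = 10.2768 kWh/t
P80^(−½) = W_Bond/(10 Wi) + F80^(−½)
  = 10.2768/(10·8.7) + 1/√14993 = 0.118125 + 0.008167 = 0.126291
P80 = (1/0.126291)² = 7.9182² = 62.70 µm

P80 = 62.7 µm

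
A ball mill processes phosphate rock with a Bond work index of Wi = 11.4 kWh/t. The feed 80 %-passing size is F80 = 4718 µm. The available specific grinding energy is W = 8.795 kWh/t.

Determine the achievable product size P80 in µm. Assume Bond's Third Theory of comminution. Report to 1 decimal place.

P80 = 118.9 µm

W = 10 Wi (1/√P80 − 1/√F80)  [Bond]
⇒ 1/√P80 = W/(10·Wi) + 1/√F80
  = 8.7950/(10·11.4) + 1/√4718 = 0.077149 + 0.014559 = 0.091708
P80 = (1/0.091708)² = 10.9042² = 118.90 µm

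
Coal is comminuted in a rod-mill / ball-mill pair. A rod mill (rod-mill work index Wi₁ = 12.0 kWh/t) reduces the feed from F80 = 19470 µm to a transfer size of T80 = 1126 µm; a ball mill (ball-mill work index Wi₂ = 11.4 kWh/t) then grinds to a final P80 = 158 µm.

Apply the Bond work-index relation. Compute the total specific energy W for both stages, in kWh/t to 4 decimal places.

W = 8.3882 kWh/t

Bond:  W = 10 Wi (1/√P − 1/√F)
Stage 1 (19470→1126 µm, Wi₁=12.0): W₁ = 10·12.0·(0.029801 − 0.007167) = 2.7161 kWh/t
Stage 2 (1126→158 µm, Wi₂=11.4): W₂ = 10·11.4·(0.079556 − 0.029801) = 5.6720 kWh/t
W = W₁ + W₂ = 2.7161 + 5.6720 = 8.3882 kWh/t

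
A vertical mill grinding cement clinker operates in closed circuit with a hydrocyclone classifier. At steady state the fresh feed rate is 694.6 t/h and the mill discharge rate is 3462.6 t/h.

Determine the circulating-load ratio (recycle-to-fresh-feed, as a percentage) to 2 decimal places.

CL = 398.50 %

Mill node: discharge = fresh + recycle.
R = M − F = 3462.6 − 694.6 = 2768.0 t/h
CL = 100·R/F = 100·2768.0/694.6 = 398.50 %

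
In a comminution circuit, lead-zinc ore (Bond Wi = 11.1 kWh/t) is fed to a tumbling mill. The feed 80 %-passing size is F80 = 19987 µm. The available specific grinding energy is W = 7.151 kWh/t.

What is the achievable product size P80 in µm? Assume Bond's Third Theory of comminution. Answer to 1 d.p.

W = 10 Wi (1/√P80 − 1/√F80)  [Bond]
P80^-0.5 = F80^-0.5 + W/(10 Wi)
  = 7.1510/(10·11.1) + 1/√19987 = 0.064423 + 0.007073 = 0.071497
P80 = (1/0.071497)² = 13.9866² = 195.63 µm

P80 = 195.6 µm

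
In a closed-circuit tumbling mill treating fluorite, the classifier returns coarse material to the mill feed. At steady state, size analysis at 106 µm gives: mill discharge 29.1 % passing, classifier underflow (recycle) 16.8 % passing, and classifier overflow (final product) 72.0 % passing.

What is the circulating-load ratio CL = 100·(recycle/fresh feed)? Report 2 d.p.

CL = 348.78 %

Two-product formula at 106 µm:
r = (o − d)/(d − u)
r = (72.0 − 29.1)/(29.1 − 16.8) = 42.9/12.3 = 3.4878
CL = 100·r = 348.78 %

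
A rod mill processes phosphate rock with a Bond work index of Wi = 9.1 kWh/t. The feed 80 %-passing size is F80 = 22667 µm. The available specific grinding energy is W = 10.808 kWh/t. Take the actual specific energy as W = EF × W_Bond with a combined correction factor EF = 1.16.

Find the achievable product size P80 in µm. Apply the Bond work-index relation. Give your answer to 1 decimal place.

P80 = 84.1 µm

W = 10·Wi·(P80^(-½) − F80^(-½))
W_Bond = W / EF = 10.808 / 1.16 = 9.3172 kWh/t
P80^(−½) = W_Bond/(10 Wi) + F80^(−½)
  = 9.3172/(10·9.1) + 1/√22667 = 0.102387 + 0.006642 = 0.109029
P80 = (1/0.109029)² = 9.1718² = 84.12 µm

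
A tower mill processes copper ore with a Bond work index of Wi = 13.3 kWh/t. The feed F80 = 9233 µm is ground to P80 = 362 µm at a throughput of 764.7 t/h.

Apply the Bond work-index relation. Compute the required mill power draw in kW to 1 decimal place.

P = 4287.0 kW

W = 10 Wi (P80^-0.5 − F80^-0.5)
W = 10·13.3·(1/√362 − 1/√9233) = 10·13.3·(0.042152) = 5.6062 kWh/t
P_mill = W·ṁ = 5.6062·764.7 = 4287.0 kW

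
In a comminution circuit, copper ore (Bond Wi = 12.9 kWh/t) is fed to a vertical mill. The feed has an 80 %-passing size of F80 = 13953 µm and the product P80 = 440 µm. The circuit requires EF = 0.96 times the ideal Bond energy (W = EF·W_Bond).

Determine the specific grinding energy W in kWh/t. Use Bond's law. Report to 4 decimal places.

W = 4.8554 kWh/t

W = 10 Wi / √P80 − 10 Wi / √F80
1/√440 = 0.047673;  1/√13953 = 0.008466
W = 10·12.9·(0.047673 − 0.008466) = 5.0578 kWh/t
Apply correction: 5.0578 × 0.96 = 4.8554 kWh/t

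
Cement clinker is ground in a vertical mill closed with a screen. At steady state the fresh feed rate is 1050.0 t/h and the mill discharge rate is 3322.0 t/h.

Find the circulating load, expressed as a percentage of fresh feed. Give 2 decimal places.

CL = 216.38 %

Discharge = new feed + return, hence
R = M − F = 3322.0 − 1050.0 = 2272.0 t/h
CL = 100·R/F = 100·2272.0/1050.0 = 216.38 %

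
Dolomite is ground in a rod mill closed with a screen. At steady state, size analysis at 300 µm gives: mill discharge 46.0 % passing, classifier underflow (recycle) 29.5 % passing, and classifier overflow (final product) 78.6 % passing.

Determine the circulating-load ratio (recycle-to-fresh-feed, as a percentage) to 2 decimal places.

CL = 197.58 %

Classifier node, passing 300 µm:
(1+r)d = ru + o → r = (o−d)/(d−u)
r = (78.6 − 46.0)/(46.0 − 29.5) = 32.6/16.5 = 1.9758
CL = 100·r = 197.58 %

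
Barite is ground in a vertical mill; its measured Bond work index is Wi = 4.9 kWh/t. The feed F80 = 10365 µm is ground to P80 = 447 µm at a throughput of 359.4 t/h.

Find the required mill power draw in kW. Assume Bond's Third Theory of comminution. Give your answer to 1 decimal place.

P = 660.0 kW

W_Bond = 10·Wi·(1/√P₈₀ − 1/√F₈₀)
W = 10·4.9·(1/√447 − 1/√10365) = 10·4.9·(0.037476) = 1.8363 kWh/t
P = W·T = 1.8363·359.4 = 660.0 kW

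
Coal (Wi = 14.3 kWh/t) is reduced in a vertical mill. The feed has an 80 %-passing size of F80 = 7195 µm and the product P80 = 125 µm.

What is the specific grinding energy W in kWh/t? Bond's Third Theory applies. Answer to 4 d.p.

W = 11.1045 kWh/t

W_Bond = 10·Wi·(1/√P₈₀ − 1/√F₈₀)
1/√125 = 0.089443;  1/√7195 = 0.011789
W = 10·14.3·(0.089443 − 0.011789) = 11.1045 kWh/t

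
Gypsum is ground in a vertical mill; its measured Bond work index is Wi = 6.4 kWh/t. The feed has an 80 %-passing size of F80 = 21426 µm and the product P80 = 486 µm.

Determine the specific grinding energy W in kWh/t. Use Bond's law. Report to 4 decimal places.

W = 10 Wi (1/√P80 − 1/√F80)  [Bond]
1/√486 = 0.045361;  1/√21426 = 0.006832
W = 10·6.4·(0.045361 − 0.006832) = 2.4659 kWh/t

W = 2.4659 kWh/t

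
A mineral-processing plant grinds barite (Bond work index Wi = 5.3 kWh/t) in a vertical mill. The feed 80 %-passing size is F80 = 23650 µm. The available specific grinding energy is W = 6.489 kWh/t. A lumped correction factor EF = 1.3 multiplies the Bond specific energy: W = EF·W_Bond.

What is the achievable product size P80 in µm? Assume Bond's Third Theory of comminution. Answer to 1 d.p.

P80 = 98.6 µm

W = 10 Wi / √P80 − 10 Wi / √F80
W_Bond = W / EF = 6.489 / 1.3 = 4.9915 kWh/t
⇒ 1/√P80 = W_Bond/(10·Wi) + 1/√F80
  = 4.9915/(10·5.3) + 1/√23650 = 0.094180 + 0.006503 = 0.100683
P80 = (1/0.100683)² = 9.9322² = 98.65 µm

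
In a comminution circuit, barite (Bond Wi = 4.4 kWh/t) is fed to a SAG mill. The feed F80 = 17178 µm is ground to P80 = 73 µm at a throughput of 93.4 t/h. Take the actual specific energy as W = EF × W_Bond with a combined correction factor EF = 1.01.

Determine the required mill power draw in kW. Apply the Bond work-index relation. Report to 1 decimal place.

W = 10 Wi / √P80 − 10 Wi / √F80
W = 10·4.4·(1/√73 − 1/√17178) = 10·4.4·(0.109411) = 4.8141 kWh/t
Apply correction: 4.8141 × 1.01 = 4.8622 kWh/t
P_mill = W·ṁ = 4.8622·93.4 = 454.1 kW

P = 454.1 kW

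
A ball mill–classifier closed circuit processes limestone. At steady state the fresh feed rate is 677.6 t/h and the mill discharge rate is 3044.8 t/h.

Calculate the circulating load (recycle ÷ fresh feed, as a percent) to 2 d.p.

Mill node: discharge = fresh + recycle.
R = M − F = 3044.8 − 677.6 = 2367.2 t/h
CL = 100·R/F = 100·2367.2/677.6 = 349.35 %

CL = 349.35 %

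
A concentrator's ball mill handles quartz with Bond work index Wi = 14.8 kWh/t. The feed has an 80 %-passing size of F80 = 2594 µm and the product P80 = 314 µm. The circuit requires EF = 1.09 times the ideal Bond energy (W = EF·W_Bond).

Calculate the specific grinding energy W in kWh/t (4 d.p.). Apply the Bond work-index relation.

W = 10·Wi·[P80^(−½) − F80^(−½)]
1/√314 = 0.056433;  1/√2594 = 0.019634
W = 10·14.8·(0.056433 − 0.019634) = 5.4462 kWh/t
With EF = 1.09: W = 5.4462·1.09 = 5.9364 kWh/t

W = 5.9364 kWh/t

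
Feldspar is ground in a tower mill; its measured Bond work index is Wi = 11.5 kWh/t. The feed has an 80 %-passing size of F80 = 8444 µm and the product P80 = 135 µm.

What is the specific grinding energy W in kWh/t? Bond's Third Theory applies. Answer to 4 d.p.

W = 8.6461 kWh/t

W = 10 Wi (P80^-0.5 − F80^-0.5)
1/√135 = 0.086066;  1/√8444 = 0.010882
W = 10·11.5·(0.086066 − 0.010882) = 8.6461 kWh/t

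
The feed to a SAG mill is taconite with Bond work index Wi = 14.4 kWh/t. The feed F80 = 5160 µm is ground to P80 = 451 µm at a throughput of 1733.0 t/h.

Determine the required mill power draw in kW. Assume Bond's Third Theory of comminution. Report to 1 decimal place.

W = 10 Wi / √P80 − 10 Wi / √F80
W = 10·14.4·(1/√451 − 1/√5160) = 10·14.4·(0.033167) = 4.7760 kWh/t
P_mill = W·ṁ = 4.7760·1733.0 = 8276.9 kW

P = 8276.9 kW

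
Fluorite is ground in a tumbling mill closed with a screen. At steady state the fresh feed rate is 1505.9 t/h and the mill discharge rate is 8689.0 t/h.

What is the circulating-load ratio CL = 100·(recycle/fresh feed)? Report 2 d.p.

Steady state: M = F + R.
R = M − F = 8689.0 − 1505.9 = 7183.1 t/h
CL = 100·R/F = 100·7183.1/1505.9 = 477.00 %

CL = 477.00 %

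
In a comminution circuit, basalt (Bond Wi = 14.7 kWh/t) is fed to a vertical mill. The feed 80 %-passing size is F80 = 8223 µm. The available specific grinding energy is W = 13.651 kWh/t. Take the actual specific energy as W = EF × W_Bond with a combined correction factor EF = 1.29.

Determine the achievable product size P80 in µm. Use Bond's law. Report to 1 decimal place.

W = 10·Wi·(P80^(-½) − F80^(-½))
W_Bond = W / EF = 13.651 / 1.29 = 10.5822 kWh/t
⇒ 1/√P80 = W_Bond/(10·Wi) + 1/√F80
  = 10.5822/(10·14.7) + 1/√8223 = 0.071988 + 0.011028 = 0.083015
P80 = (1/0.083015)² = 12.0460² = 145.11 µm

P80 = 145.1 µm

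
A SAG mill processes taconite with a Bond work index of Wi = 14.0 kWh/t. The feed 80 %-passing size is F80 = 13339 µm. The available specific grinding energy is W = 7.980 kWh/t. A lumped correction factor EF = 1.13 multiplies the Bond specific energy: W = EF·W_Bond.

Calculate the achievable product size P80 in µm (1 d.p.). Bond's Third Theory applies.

P80 = 286.3 µm

W = 10 Wi (P80^-0.5 − F80^-0.5)
W_Bond = W / EF = 7.980 / 1.13 = 7.0619 kWh/t
P80^(−½) = W_Bond/(10 Wi) + F80^(−½)
  = 7.0619/(10·14.0) + 1/√13339 = 0.050442 + 0.008658 = 0.059101
P80 = (1/0.059101)² = 16.9202² = 286.29 µm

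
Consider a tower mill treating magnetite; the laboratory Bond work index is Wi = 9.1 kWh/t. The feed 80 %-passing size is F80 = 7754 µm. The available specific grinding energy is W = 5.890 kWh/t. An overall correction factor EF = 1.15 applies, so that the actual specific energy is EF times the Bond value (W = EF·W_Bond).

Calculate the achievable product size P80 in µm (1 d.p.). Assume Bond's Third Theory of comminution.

W = 10 Wi (P80^-0.5 − F80^-0.5)
W_Bond = W / EF = 5.890 / 1.15 = 5.1217 kWh/t
P80^(−½) = W_Bond/(10 Wi) + F80^(−½)
  = 5.1217/(10·9.1) + 1/√7754 = 0.056283 + 0.011356 = 0.067639
P80 = (1/0.067639)² = 14.7843² = 218.58 µm

P80 = 218.6 µm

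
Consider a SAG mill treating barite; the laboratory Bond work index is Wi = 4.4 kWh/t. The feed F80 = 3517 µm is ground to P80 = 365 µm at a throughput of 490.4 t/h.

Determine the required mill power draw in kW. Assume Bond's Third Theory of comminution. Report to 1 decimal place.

P = 765.6 kW

W = 10 Wi / √P80 − 10 Wi / √F80
W = 10·4.4·(1/√365 − 1/√3517) = 10·4.4·(0.035480) = 1.5611 kWh/t
P = W·T = 1.5611·490.4 = 765.6 kW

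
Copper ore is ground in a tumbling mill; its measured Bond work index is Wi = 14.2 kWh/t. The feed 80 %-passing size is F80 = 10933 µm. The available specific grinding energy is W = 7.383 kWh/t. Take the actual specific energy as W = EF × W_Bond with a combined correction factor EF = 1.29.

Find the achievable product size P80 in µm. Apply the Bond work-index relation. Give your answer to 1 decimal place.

W = 10·Wi·(P80^(-½) − F80^(-½))
W_Bond = W / EF = 7.383 / 1.29 = 5.7233 kWh/t
P80^-0.5 = F80^-0.5 + W_Bond/(10 Wi)
  = 5.7233/(10·14.2) + 1/√10933 = 0.040305 + 0.009564 = 0.049868
P80 = (1/0.049868)² = 20.0528² = 402.11 µm

P80 = 402.1 µm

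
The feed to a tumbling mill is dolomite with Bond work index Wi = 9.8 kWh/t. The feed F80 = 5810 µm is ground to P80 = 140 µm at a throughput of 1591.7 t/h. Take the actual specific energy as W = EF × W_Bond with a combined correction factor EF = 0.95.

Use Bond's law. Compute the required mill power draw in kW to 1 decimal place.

Bond:  W = 10 Wi (1/√P − 1/√F)
W = 10·9.8·(1/√140 − 1/√5810) = 10·9.8·(0.071396) = 6.9968 kWh/t
Corrected W = EF·W_Bond = 0.95·6.9968 = 6.6470 kWh/t
Power = W × throughput = 6.6470 kWh/t × 1591.7 t/h = 10580.0 kW

P = 10580.0 kW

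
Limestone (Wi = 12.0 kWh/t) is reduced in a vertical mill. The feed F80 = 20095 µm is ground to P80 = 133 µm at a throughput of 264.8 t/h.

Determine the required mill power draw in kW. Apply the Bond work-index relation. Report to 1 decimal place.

P = 2531.2 kW

Bond: W = 10·Wi·(1/√P80 − 1/√F80)
W = 10·12.0·(1/√133 − 1/√20095) = 10·12.0·(0.079657) = 9.5588 kWh/t
P = W·T = 9.5588·264.8 = 2531.2 kW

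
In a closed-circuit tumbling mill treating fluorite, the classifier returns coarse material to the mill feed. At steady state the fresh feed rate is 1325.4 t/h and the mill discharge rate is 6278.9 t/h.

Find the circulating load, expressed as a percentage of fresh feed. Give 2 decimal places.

Discharge = new feed + return, hence
R = M − F = 6278.9 − 1325.4 = 4953.5 t/h
CL = 100·R/F = 100·4953.5/1325.4 = 373.74 %

CL = 373.74 %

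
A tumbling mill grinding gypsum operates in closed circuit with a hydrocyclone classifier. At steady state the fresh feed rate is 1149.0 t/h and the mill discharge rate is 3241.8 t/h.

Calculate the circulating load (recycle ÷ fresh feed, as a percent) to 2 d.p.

M = F + R at steady state, so:
R = M − F = 3241.8 − 1149.0 = 2092.8 t/h
CL = 100·R/F = 100·2092.8/1149.0 = 182.14 %

CL = 182.14 %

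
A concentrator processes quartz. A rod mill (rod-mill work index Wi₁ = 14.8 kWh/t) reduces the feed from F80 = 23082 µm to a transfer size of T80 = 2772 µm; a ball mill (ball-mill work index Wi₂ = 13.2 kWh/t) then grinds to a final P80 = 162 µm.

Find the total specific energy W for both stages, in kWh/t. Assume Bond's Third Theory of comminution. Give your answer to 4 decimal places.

W = 9.7006 kWh/t

W = 10 Wi (1/√P80 − 1/√F80)  [Bond]
Stage 1 (23082→2772 µm, Wi₁=14.8): W₁ = 10·14.8·(0.018993 − 0.006582) = 1.8369 kWh/t
Stage 2 (2772→162 µm, Wi₂=13.2): W₂ = 10·13.2·(0.078567 − 0.018993) = 7.8638 kWh/t
W = W₁ + W₂ = 1.8369 + 7.8638 = 9.7006 kWh/t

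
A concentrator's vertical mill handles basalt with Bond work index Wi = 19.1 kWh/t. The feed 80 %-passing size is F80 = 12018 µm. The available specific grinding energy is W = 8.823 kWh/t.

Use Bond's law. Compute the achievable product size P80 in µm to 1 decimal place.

P80 = 326.8 µm

W = 10 Wi (1/√P80 − 1/√F80)  [Bond]
P80^(−½) = W/(10 Wi) + F80^(−½)
  = 8.8230/(10·19.1) + 1/√12018 = 0.046194 + 0.009122 = 0.055316
P80 = (1/0.055316)² = 18.0781² = 326.82 µm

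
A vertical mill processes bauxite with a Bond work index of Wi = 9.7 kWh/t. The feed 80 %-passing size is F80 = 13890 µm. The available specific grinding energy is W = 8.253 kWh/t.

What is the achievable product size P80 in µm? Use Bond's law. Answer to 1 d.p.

Bond: W = 10·Wi·(1/√P80 − 1/√F80)
⇒ 1/√P80 = W/(10·Wi) + 1/√F80
  = 8.2530/(10·9.7) + 1/√13890 = 0.085082 + 0.008485 = 0.093567
P80 = (1/0.093567)² = 10.6875² = 114.22 µm

P80 = 114.2 µm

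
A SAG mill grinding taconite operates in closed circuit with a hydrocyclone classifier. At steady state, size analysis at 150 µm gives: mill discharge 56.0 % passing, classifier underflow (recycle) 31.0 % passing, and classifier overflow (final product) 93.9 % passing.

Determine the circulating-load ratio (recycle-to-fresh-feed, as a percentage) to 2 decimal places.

Classifier node, passing 150 µm:
Fd + Rd = Ru + Fo ⇒ R/F = (o−d)/(d−u)
r = (93.9 − 56.0)/(56.0 − 31.0) = 37.9/25.0 = 1.5160
CL = 100·r = 151.60 %

CL = 151.60 %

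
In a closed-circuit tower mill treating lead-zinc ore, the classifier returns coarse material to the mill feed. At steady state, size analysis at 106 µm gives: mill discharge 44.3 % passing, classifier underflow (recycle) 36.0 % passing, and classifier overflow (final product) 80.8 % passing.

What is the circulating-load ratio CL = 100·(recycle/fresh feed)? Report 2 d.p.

Mass balance on the −106 µm fraction:
r = (o − d)/(d − u)
r = (80.8 − 44.3)/(44.3 − 36.0) = 36.5/8.3 = 4.3976
CL = 100·r = 439.76 %

CL = 439.76 %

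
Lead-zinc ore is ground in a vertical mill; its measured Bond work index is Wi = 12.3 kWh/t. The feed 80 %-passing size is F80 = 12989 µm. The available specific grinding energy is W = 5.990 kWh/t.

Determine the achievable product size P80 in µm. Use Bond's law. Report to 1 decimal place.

W = 10 Wi (1/√P80 − 1/√F80)  [Bond]
⇒ 1/√P80 = W/(10 Wi) + 1/√F80
  = 5.9900/(10·12.3) + 1/√12989 = 0.048699 + 0.008774 = 0.057473
P80 = (1/0.057473)² = 17.3993² = 302.74 µm

P80 = 302.7 µm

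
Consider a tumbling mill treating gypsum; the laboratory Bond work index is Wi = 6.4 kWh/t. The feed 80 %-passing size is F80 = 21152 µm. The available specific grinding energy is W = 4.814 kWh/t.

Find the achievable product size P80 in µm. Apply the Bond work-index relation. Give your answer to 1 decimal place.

Bond: W = 10·Wi·(1/√P80 − 1/√F80)
⇒ 1/√P80 = W/(10·Wi) + 1/√F80
  = 4.8140/(10·6.4) + 1/√21152 = 0.075219 + 0.006876 = 0.082095
P80 = (1/0.082095)² = 12.1811² = 148.38 µm

P80 = 148.4 µm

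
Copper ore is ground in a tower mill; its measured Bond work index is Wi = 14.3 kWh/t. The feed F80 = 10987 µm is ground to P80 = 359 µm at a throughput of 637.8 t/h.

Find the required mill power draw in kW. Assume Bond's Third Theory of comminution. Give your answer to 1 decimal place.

W = 10·Wi·[P80^(−½) − F80^(−½)]
W = 10·14.3·(1/√359 − 1/√10987) = 10·14.3·(0.043238) = 6.1830 kWh/t
Power = W × throughput = 6.1830 kWh/t × 637.8 t/h = 3943.5 kW

P = 3943.5 kW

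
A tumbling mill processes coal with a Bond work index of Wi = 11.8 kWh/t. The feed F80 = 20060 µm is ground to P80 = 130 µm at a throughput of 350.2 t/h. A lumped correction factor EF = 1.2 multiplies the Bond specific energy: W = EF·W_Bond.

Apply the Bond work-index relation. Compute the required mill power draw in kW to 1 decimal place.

P = 3999.1 kW

W = 10 Wi / √P80 − 10 Wi / √F80
W = 10·11.8·(1/√130 − 1/√20060) = 10·11.8·(0.080645) = 9.5161 kWh/t
W_actual = 1.2 × 9.5161 = 11.4194 kWh/t
Power = W × throughput = 11.4194 kWh/t × 350.2 t/h = 3999.1 kW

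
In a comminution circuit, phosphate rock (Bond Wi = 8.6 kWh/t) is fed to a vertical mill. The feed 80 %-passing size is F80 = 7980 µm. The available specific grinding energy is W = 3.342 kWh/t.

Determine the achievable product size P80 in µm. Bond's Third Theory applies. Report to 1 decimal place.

P80 = 399.1 µm

W = 10 Wi (P80^-0.5 − F80^-0.5)
⇒ 1/√P80 = W/(10 Wi) + 1/√F80
  = 3.3420/(10·8.6) + 1/√7980 = 0.038860 + 0.011194 = 0.050055
P80 = (1/0.050055)² = 19.9781² = 399.12 µm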